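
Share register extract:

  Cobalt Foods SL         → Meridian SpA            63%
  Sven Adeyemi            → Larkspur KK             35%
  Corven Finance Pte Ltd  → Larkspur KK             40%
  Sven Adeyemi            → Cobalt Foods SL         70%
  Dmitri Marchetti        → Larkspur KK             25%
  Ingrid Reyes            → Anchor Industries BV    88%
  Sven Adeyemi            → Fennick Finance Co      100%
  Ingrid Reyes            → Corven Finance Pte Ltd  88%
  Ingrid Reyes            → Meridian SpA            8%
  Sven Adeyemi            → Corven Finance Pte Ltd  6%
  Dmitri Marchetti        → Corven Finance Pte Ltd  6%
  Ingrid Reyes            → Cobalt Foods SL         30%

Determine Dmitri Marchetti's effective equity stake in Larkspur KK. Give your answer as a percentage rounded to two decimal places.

Dmitri reaches Larkspur along 2 paths.
Direct stake: 25% = 25%.
Via Corven: 6% × 40% = 2.4%.
Total: 25% + 2.4% = 27.4%.
Rounded: 27.40%.

27.40%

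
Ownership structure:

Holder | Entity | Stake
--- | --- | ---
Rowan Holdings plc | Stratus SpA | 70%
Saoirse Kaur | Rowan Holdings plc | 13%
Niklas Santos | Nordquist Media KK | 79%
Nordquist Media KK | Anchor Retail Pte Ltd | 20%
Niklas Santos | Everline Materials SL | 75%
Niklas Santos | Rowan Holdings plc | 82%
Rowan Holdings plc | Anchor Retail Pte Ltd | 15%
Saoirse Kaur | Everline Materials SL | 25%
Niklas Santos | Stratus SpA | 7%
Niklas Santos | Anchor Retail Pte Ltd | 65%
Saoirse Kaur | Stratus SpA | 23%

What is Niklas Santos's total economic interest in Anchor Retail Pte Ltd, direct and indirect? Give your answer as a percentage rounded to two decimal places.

93.10%

Niklas reaches Anchor along 3 paths.
Via Nordquist: 79% × 20% = 15.8%.
Via Rowan: 82% × 15% = 12.3%.
Direct stake: 65% = 65%.
Total: 15.8% + 12.3% + 65% = 93.1%.
Rounded: 93.10%.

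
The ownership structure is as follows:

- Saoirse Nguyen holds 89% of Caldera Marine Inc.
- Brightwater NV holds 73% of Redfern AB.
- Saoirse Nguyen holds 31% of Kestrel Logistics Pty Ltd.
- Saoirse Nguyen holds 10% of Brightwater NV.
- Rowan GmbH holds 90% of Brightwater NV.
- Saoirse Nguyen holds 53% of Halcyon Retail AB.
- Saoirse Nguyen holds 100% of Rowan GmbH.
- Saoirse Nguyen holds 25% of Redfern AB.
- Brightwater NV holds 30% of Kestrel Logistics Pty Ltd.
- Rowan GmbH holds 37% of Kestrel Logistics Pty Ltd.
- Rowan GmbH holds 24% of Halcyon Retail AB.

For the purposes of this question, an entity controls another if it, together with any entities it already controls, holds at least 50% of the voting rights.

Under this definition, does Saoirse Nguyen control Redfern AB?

Yes

Saoirse holds 100% of Rowan, so Saoirse controls Rowan.
Saoirse and Rowan together hold 10% + 90% = 100% of Brightwater, so Saoirse controls Brightwater.
Brightwater and Saoirse together hold 73% + 25% = 98% of Redfern, so Saoirse controls Redfern.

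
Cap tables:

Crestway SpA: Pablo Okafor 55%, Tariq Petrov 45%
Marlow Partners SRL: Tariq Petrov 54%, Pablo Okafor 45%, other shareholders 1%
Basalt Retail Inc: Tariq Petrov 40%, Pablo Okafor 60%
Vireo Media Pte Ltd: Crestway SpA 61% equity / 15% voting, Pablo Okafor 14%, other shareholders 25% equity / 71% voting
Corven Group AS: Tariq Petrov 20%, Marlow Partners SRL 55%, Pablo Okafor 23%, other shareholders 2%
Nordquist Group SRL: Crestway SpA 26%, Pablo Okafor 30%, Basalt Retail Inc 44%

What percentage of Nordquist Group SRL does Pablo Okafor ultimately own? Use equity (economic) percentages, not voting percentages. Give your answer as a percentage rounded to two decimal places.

Pablo reaches Nordquist along 3 paths.
Via Crestway: 55% × 26% = 14.3%.
Direct stake: 30% = 30%.
Via Basalt: 60% × 44% = 26.4%.
Total: 14.3% + 30% + 26.4% = 70.7%.
Rounded: 70.70%.

70.70%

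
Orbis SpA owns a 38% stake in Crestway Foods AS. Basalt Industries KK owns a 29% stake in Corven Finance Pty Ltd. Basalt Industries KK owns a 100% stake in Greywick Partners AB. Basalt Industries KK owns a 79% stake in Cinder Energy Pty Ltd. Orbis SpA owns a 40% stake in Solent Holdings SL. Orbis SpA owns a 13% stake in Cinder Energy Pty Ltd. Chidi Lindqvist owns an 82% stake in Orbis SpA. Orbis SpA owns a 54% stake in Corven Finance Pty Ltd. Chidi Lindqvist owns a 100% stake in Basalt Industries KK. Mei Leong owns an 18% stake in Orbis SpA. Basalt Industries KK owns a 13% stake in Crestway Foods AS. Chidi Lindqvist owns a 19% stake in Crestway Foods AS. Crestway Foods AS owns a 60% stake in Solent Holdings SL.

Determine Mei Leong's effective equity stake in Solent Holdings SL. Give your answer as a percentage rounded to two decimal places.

11.30%

Mei reaches Solent along 2 paths.
Via Orbis → Crestway: 18% × 38% × 60% = 4.104%.
Via Orbis: 18% × 40% = 7.2%.
Total: 4.104% + 7.2% = 11.304%.
Rounded: 11.30%.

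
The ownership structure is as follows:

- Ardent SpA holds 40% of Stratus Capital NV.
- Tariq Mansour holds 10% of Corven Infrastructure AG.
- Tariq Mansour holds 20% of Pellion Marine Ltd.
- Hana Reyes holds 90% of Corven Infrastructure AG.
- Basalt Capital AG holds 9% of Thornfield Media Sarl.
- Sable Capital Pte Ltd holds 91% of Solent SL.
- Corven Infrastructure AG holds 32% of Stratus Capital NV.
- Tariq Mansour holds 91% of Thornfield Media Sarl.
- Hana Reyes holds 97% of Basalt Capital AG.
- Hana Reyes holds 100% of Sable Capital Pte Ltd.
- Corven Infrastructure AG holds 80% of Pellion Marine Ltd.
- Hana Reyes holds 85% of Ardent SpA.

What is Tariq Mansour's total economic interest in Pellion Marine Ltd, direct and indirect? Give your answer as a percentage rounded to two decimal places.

28.00%

Tariq reaches Pellion along 2 paths.
Via Corven: 10% × 80% = 8%.
Direct stake: 20% = 20%.
Total: 8% + 20% = 28%.
Rounded: 28.00%.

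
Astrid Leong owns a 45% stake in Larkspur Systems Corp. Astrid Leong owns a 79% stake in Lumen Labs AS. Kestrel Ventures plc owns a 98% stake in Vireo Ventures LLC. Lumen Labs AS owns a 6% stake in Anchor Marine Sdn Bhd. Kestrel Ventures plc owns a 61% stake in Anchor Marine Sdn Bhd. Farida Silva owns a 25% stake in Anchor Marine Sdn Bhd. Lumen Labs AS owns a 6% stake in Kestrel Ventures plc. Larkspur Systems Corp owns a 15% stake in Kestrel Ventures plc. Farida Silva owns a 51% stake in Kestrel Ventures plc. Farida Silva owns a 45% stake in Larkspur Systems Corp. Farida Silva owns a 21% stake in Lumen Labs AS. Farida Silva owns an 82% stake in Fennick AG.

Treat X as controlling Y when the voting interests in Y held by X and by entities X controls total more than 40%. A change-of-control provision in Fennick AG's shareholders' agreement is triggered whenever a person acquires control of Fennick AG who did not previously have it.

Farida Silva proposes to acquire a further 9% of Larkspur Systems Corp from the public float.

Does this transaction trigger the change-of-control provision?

The purchase changes only Farida's holdings, so Farida is the only person who could newly come to control Fennick.
Farida holds 82% of Fennick, so Farida controls Fennick.
So Farida already controls Fennick before the transaction.
After the purchase, Farida's direct stake in Larkspur rises to 45% + 9% = 54%.
Farida controlled Fennick already, so this is not a new person acquiring control; every other person's position is unchanged or reduced.
No new person acquires control, so the clause is not triggered.

No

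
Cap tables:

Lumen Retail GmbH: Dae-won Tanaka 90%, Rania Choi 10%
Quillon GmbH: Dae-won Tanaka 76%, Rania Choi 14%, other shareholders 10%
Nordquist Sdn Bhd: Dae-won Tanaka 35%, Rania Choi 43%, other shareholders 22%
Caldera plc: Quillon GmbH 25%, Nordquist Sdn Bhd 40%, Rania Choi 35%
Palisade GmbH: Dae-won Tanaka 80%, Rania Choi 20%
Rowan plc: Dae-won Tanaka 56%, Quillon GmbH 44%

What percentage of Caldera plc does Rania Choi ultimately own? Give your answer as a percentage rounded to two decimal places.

Rania reaches Caldera along 3 paths.
Via Quillon: 14% × 25% = 3.5%.
Via Nordquist: 43% × 40% = 17.2%.
Direct stake: 35% = 35%.
Total: 3.5% + 17.2% + 35% = 55.7%.
Rounded: 55.70%.

55.70%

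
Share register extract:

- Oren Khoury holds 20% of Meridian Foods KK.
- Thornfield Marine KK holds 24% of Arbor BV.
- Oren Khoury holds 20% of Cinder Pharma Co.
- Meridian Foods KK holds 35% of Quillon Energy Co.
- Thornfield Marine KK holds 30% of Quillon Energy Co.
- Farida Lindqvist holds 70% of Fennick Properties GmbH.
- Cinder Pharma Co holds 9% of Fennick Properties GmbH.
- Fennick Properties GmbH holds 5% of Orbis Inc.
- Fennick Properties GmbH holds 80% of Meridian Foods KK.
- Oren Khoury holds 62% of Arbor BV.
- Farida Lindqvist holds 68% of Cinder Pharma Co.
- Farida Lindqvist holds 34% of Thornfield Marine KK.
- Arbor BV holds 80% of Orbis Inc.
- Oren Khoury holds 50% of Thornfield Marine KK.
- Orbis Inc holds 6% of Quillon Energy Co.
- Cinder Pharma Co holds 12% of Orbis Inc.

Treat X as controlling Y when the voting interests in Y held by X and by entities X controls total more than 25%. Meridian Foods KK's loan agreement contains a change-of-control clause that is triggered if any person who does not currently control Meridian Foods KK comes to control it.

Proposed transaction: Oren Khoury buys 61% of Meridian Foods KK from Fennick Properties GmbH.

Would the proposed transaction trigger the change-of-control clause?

Yes

The purchase adds only to Oren's holdings (Fennick's stake shrinks), so Oren is the only person who could newly come to control Meridian.
Oren holds 50% of Thornfield, so Oren controls Thornfield.
Oren and Thornfield together hold 62% + 24% = 86% of Arbor, so Oren controls Arbor.
Arbor holds 80% of Orbis, so Oren controls Orbis.
Orbis and Thornfield together hold 6% + 30% = 36% of Quillon, so Oren controls Quillon.
In Meridian, Oren's side holds only 20%, not > 25%.
So before the transaction, Oren does not control Meridian.
After the purchase, Oren's direct stake in Meridian rises to 20% + 61% = 81%, and Fennick's stake falls to 19%.
Oren holds 81% of Meridian, so Oren controls Meridian.
Oren did not control Meridian before and does after, so the clause is triggered.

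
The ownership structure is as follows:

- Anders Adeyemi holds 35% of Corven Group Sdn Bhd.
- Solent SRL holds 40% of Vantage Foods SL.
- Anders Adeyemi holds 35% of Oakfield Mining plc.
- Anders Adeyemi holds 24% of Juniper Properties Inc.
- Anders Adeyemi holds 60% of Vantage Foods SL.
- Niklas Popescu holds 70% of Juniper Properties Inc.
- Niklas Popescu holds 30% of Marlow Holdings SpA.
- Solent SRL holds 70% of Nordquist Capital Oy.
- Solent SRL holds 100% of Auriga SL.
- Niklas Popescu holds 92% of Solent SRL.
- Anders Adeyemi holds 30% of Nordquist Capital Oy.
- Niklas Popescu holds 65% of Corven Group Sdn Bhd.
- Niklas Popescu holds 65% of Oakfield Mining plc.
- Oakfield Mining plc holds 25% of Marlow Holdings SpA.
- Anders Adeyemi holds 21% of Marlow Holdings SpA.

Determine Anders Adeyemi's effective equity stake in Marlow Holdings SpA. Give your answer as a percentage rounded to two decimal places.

Anders reaches Marlow along 2 paths.
Direct stake: 21% = 21%.
Via Oakfield: 35% × 25% = 8.75%.
Total: 21% + 8.75% = 29.75%.

29.75%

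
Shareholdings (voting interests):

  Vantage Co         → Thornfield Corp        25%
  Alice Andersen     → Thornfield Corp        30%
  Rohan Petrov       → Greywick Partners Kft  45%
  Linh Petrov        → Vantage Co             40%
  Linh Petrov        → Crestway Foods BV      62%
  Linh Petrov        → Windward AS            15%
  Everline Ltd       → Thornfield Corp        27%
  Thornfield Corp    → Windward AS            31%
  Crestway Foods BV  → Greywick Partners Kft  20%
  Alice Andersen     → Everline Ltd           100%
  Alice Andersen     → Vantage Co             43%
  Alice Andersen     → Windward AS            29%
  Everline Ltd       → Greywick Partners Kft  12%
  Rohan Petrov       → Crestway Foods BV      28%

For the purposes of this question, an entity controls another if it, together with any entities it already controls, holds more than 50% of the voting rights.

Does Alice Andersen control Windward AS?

Alice holds 100% of Everline, so Alice controls Everline.
Everline and Alice together hold 27% + 30% = 57% of Thornfield, so Alice controls Thornfield.
Thornfield and Alice together hold 31% + 29% = 60% of Windward, so Alice controls Windward.

Yes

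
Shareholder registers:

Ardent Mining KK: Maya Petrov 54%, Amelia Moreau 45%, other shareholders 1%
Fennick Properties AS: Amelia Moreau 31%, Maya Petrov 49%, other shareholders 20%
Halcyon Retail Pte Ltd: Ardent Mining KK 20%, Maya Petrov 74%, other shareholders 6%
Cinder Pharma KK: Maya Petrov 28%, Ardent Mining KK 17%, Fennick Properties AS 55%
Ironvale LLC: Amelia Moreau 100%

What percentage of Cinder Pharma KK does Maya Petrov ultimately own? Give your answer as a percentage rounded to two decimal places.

Maya reaches Cinder along 3 paths.
Direct stake: 28% = 28%.
Via Ardent: 54% × 17% = 9.18%.
Via Fennick: 49% × 55% = 26.95%.
Total: 28% + 9.18% + 26.95% = 64.13%.

64.13%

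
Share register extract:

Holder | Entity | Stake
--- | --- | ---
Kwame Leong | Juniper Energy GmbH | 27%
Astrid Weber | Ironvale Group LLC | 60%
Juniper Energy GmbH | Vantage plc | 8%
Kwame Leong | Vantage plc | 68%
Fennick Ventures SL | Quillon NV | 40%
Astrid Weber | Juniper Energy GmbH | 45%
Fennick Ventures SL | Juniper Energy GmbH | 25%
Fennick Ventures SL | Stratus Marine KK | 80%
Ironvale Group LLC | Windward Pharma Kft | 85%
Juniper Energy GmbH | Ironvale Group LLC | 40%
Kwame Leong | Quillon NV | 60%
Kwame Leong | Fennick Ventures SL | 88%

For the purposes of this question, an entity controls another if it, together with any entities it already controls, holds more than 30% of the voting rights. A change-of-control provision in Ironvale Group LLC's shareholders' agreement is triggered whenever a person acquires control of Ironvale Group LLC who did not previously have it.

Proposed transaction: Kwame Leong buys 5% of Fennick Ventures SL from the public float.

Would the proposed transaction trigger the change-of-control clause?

No

The purchase changes only Kwame's holdings, so Kwame is the only person who could newly come to control Ironvale.
Kwame holds 88% of Fennick, so Kwame controls Fennick.
Fennick and Kwame together hold 25% + 27% = 52% of Juniper, so Kwame controls Juniper.
Juniper holds 40% of Ironvale, so Kwame controls Ironvale.
So Kwame already controls Ironvale before the transaction.
After the purchase, Kwame's direct stake in Fennick rises to 88% + 5% = 93%.
Kwame controlled Ironvale already, so this is not a new person acquiring control; every other person's position is unchanged or reduced.
No new person acquires control, so the clause is not triggered.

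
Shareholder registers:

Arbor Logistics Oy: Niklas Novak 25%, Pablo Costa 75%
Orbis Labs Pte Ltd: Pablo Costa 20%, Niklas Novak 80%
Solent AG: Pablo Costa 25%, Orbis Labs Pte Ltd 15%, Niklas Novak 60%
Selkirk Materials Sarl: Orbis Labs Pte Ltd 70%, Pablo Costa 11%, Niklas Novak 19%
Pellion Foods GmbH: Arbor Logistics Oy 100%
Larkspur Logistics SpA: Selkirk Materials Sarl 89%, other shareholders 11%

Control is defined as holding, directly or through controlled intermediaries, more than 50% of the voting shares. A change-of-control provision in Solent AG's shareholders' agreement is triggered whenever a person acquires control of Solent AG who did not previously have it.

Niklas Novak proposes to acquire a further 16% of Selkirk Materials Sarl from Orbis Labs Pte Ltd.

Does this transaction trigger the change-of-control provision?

The purchase adds only to Niklas's holdings (Orbis's stake shrinks), so Niklas is the only person who could newly come to control Solent.
Niklas holds 80% of Orbis, so Niklas controls Orbis.
Orbis and Niklas together hold 15% + 60% = 75% of Solent, so Niklas controls Solent.
So Niklas already controls Solent before the transaction.
After the purchase, Niklas's direct stake in Selkirk rises to 19% + 16% = 35%, and Orbis's stake falls to 54%.
Niklas controlled Solent already, so this is not a new person acquiring control; every other person's position is unchanged or reduced.
No new person acquires control, so the clause is not triggered.

No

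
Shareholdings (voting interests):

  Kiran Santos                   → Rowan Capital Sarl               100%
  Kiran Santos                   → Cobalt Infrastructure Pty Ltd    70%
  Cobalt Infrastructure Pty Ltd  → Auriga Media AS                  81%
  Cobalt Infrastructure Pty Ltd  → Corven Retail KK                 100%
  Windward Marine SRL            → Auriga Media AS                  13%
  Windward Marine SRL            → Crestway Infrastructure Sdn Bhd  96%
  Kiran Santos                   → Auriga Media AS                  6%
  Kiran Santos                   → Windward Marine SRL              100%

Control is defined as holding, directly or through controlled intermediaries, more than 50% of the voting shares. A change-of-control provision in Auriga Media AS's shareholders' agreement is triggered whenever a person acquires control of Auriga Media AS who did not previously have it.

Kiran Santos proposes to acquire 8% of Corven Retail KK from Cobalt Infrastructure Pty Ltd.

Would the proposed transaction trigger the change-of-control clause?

No

The purchase adds only to Kiran's holdings (Cobalt's stake shrinks), so Kiran is the only person who could newly come to control Auriga.
Kiran holds 100% of Windward, so Kiran controls Windward.
Kiran holds 70% of Cobalt, so Kiran controls Cobalt.
Kiran and Cobalt and Windward together hold 6% + 81% + 13% = 100% of Auriga, so Kiran controls Auriga.
So Kiran already controls Auriga before the transaction.
After the purchase, Kiran holds 8% of Corven directly, and Cobalt's stake falls to 92%.
Kiran controlled Auriga already, so this is not a new person acquiring control; every other person's position is unchanged or reduced.
No new person acquires control, so the clause is not triggered.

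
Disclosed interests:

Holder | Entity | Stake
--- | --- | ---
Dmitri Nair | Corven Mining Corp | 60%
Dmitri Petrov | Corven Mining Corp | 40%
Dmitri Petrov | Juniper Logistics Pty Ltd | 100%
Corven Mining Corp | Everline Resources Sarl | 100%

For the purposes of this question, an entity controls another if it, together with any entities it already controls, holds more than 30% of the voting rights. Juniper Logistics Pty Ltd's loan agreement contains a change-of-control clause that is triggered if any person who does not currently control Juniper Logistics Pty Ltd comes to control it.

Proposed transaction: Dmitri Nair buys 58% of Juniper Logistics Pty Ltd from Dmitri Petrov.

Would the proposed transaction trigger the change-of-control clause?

The purchase adds only to Dmitri Nair's holdings (Dmitri Petrov's stake shrinks), so Dmitri Nair is the only person who could newly come to control Juniper.
Dmitri Nair holds 60% of Corven, so Dmitri Nair controls Corven.
Corven holds 100% of Everline, so Dmitri Nair controls Everline.
Neither Dmitri Nair nor any entity Dmitri Nair controls holds any voting interest in Juniper.
So before the transaction, Dmitri Nair does not control Juniper.
After the purchase, Dmitri Nair holds 58% of Juniper directly, and Dmitri Petrov's stake falls to 42%.
Dmitri Nair holds 58% of Juniper, so Dmitri Nair controls Juniper.
Dmitri Nair did not control Juniper before and does after, so the clause is triggered.

Yes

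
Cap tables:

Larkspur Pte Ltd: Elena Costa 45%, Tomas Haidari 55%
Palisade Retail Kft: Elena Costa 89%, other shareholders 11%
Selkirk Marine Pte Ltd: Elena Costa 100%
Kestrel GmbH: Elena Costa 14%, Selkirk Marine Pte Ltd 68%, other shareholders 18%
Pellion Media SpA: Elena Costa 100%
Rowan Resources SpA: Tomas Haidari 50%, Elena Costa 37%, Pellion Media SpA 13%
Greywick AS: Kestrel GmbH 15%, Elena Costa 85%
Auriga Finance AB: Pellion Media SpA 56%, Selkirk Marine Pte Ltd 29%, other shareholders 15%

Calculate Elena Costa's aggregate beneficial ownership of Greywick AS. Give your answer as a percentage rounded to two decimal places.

Elena reaches Greywick along 3 paths.
Via Kestrel: 14% × 15% = 2.1%.
Via Selkirk → Kestrel: 100% × 68% × 15% = 10.2%.
Direct stake: 85% = 85%.
Total: 2.1% + 10.2% + 85% = 97.3%.
Rounded: 97.30%.

97.30%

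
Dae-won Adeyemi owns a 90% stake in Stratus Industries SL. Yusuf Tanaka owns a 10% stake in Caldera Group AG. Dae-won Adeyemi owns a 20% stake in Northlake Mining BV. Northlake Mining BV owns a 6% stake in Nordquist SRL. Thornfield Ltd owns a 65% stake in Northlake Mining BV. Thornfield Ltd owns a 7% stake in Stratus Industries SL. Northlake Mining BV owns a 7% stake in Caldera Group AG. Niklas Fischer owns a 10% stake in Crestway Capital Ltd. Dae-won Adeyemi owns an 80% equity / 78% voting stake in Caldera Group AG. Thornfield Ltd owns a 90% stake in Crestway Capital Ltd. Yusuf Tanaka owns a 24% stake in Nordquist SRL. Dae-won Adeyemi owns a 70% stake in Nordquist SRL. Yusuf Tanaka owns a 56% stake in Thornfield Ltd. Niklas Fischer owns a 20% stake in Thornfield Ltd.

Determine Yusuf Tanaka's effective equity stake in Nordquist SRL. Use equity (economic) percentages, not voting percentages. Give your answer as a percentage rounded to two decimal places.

Yusuf reaches Nordquist along 2 paths.
Via Thornfield → Northlake: 56% × 65% × 6% = 2.184%.
Direct stake: 24% = 24%.
Total: 2.184% + 24% = 26.184%.
Rounded: 26.18%.

26.18%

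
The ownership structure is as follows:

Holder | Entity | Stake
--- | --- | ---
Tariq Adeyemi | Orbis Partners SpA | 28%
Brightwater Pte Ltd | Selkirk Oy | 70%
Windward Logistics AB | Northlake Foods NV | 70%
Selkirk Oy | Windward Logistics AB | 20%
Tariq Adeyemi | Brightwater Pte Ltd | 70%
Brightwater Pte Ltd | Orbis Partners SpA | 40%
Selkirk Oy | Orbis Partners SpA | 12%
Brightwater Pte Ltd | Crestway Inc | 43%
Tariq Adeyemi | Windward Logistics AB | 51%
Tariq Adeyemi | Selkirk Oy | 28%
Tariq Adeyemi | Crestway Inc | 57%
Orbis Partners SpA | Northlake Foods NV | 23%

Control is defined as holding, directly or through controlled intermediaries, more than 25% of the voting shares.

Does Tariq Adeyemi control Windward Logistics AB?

Yes

Tariq holds 70% of Brightwater, so Tariq controls Brightwater.
Brightwater and Tariq together hold 70% + 28% = 98% of Selkirk, so Tariq controls Selkirk.
Tariq and Selkirk together hold 51% + 20% = 71% of Windward, so Tariq controls Windward.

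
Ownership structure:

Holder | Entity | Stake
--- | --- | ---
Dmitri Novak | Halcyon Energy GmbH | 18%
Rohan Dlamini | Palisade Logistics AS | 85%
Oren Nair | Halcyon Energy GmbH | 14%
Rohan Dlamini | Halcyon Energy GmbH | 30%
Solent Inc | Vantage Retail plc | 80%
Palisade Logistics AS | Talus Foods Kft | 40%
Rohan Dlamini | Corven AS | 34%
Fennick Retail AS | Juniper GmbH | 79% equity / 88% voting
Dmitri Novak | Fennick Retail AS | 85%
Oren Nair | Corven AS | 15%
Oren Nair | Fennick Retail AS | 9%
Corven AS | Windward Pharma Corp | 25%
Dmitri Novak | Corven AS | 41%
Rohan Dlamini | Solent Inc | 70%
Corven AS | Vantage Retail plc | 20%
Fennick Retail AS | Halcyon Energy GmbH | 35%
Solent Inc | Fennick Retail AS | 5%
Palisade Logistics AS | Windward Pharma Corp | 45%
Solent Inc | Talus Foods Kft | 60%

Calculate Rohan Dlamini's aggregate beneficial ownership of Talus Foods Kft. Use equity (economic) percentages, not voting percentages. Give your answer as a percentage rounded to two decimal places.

Rohan reaches Talus along 2 paths.
Via Solent: 70% × 60% = 42%.
Via Palisade: 85% × 40% = 34%.
Total: 42% + 34% = 76%.
Rounded: 76.00%.

76.00%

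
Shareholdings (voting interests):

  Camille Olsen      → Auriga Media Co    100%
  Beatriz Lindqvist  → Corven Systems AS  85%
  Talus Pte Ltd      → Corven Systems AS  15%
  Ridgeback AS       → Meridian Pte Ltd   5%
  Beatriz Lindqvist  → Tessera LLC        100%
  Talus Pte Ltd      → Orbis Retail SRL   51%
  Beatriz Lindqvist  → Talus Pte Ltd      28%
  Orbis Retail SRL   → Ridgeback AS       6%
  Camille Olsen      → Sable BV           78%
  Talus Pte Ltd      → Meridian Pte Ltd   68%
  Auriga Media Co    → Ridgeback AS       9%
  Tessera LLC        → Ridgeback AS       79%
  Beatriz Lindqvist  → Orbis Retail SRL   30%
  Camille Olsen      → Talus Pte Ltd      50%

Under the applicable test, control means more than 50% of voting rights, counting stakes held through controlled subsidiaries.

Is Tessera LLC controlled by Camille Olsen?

Camille holds 78% of Sable, so Camille controls Sable.
Camille holds 100% of Auriga, so Camille controls Auriga.
Neither Camille nor any entity Camille controls holds any voting interest in Tessera.
So Camille does not control Tessera.

No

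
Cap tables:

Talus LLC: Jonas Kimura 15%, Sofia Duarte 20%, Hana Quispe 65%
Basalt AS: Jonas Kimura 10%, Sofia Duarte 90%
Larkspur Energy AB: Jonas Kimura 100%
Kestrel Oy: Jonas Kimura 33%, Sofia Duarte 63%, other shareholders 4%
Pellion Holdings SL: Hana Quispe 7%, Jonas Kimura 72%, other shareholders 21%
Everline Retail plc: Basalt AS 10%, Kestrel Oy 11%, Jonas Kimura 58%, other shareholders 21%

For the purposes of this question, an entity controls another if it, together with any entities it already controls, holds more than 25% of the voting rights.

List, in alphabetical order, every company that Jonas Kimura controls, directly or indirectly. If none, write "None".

Everline Retail plc, Kestrel Oy, Larkspur Energy AB, Pellion Holdings SL

Jonas holds 100% of Larkspur, so Jonas controls Larkspur.
Jonas holds 33% of Kestrel, so Jonas controls Kestrel.
Jonas holds 72% of Pellion, so Jonas controls Pellion.
Kestrel and Jonas together hold 11% + 58% = 69% of Everline, so Jonas controls Everline.
No other company's threshold is met.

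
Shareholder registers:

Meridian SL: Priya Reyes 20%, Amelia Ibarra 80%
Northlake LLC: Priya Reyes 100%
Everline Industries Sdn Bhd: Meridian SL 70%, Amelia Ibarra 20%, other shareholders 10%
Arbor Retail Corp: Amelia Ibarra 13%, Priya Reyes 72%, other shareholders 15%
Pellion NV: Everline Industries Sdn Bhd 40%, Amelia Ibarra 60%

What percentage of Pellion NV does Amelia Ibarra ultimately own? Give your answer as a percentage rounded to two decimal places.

Amelia reaches Pellion along 3 paths.
Via Meridian → Everline: 80% × 70% × 40% = 22.4%.
Via Everline: 20% × 40% = 8%.
Direct stake: 60% = 60%.
Total: 22.4% + 8% + 60% = 90.4%.
Rounded: 90.40%.

90.40%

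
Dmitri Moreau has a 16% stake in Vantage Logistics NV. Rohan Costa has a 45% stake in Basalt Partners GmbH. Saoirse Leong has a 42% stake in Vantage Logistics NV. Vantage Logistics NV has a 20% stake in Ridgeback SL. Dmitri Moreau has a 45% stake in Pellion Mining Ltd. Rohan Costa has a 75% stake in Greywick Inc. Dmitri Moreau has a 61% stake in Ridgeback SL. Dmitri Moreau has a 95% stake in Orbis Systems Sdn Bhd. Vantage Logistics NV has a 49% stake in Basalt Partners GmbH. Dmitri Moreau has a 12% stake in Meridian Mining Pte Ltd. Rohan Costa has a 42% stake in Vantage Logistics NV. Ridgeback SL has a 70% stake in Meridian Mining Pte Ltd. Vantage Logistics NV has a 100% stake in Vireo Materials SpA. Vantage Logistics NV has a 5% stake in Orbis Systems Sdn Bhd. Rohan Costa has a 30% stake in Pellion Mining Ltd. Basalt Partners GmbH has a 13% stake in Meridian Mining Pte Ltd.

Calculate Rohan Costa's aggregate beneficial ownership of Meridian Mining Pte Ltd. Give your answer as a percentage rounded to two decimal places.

14.41%

Rohan reaches Meridian along 3 paths.
Via Vantage → Ridgeback: 42% × 20% × 70% = 5.88%.
Via Vantage → Basalt: 42% × 49% × 13% = 2.6754%.
Via Basalt: 45% × 13% = 5.85%.
Total: 5.88% + 2.6754% + 5.85% = 14.4054%.
Rounded: 14.41%.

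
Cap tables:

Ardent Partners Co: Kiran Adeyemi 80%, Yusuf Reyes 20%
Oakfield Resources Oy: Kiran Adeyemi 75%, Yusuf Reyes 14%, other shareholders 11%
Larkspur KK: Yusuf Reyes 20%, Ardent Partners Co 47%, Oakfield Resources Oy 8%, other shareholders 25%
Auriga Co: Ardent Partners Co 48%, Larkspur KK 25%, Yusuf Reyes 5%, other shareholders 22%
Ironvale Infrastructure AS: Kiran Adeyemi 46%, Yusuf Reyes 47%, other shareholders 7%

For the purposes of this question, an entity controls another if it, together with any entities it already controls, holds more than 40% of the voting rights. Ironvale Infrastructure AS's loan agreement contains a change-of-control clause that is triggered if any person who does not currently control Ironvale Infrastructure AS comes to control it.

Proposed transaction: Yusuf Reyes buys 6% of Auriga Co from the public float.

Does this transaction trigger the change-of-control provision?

No

The purchase changes only Yusuf's holdings, so Yusuf is the only person who could newly come to control Ironvale.
Yusuf holds 47% of Ironvale, so Yusuf controls Ironvale.
So Yusuf already controls Ironvale before the transaction.
After the purchase, Yusuf's direct stake in Auriga rises to 5% + 6% = 11%.
Yusuf controlled Ironvale already, so this is not a new person acquiring control; every other person's position is unchanged or reduced.
No new person acquires control, so the clause is not triggered.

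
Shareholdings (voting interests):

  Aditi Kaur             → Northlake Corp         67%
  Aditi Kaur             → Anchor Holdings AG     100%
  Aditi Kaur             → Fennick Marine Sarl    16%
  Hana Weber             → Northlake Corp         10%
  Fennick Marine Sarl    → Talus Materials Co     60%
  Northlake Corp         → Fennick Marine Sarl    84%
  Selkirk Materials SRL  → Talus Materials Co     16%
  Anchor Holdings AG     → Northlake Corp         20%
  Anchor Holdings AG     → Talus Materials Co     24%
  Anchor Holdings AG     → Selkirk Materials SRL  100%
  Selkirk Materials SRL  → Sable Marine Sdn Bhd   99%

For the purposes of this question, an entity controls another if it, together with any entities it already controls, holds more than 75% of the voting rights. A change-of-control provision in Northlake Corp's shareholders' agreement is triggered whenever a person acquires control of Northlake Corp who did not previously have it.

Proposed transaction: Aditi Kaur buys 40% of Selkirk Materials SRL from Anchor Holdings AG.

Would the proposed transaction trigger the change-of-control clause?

The purchase adds only to Aditi's holdings (Anchor's stake shrinks), so Aditi is the only person who could newly come to control Northlake.
Aditi holds 100% of Anchor, so Aditi controls Anchor.
Aditi and Anchor together hold 67% + 20% = 87% of Northlake, so Aditi controls Northlake.
So Aditi already controls Northlake before the transaction.
After the purchase, Aditi holds 40% of Selkirk directly, and Anchor's stake falls to 60%.
Aditi controlled Northlake already, so this is not a new person acquiring control; every other person's position is unchanged or reduced.
No new person acquires control, so the clause is not triggered.

No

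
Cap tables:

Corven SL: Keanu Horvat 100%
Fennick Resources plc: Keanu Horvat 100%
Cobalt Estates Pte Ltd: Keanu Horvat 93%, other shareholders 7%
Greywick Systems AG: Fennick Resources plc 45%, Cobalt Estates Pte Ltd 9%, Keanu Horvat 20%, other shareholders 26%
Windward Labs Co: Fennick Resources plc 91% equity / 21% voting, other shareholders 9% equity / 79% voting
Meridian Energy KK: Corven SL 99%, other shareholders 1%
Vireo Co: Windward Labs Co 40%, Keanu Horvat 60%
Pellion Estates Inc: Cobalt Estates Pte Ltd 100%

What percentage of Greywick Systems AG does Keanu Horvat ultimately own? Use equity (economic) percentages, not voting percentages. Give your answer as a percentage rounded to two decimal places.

Keanu reaches Greywick along 3 paths.
Via Fennick: 100% × 45% = 45%.
Via Cobalt: 93% × 9% = 8.37%.
Direct stake: 20% = 20%.
Total: 45% + 8.37% + 20% = 73.37%.

73.37%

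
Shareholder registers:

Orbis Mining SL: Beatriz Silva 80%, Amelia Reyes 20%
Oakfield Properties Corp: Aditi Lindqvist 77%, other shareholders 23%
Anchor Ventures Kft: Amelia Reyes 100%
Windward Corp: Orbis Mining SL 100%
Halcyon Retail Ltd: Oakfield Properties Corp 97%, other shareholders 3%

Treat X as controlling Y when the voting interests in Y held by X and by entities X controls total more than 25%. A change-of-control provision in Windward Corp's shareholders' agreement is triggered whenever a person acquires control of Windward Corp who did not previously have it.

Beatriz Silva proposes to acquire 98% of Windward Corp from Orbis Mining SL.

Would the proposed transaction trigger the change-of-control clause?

The purchase adds only to Beatriz's holdings (Orbis's stake shrinks), so Beatriz is the only person who could newly come to control Windward.
Beatriz holds 80% of Orbis, so Beatriz controls Orbis.
Orbis holds 100% of Windward, so Beatriz controls Windward.
So Beatriz already controls Windward before the transaction.
After the purchase, Beatriz holds 98% of Windward directly, and Orbis's stake falls to 2%.
Beatriz controlled Windward already, so this is not a new person acquiring control; every other person's position is unchanged or reduced.
No new person acquires control, so the clause is not triggered.

No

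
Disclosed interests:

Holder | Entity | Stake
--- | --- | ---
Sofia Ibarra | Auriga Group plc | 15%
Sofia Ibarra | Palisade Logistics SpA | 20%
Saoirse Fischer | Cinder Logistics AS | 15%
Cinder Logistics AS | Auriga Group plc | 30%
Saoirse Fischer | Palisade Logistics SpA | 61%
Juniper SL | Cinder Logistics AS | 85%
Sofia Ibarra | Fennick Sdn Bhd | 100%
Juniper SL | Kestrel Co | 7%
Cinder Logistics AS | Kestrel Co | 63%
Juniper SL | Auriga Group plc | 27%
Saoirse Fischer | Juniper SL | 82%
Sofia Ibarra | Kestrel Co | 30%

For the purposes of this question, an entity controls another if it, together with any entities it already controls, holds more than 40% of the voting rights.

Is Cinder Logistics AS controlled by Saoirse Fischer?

Saoirse holds 82% of Juniper, so Saoirse controls Juniper.
Juniper and Saoirse together hold 85% + 15% = 100% of Cinder, so Saoirse controls Cinder.

Yes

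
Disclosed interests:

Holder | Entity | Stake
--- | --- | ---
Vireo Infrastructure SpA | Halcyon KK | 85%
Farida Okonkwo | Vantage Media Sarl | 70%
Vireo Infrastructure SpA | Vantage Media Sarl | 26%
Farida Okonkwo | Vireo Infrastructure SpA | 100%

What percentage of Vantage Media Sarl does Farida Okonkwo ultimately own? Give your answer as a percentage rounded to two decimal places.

96.00%

Farida reaches Vantage along 2 paths.
Direct stake: 70% = 70%.
Via Vireo: 100% × 26% = 26%.
Total: 70% + 26% = 96%.
Rounded: 96.00%.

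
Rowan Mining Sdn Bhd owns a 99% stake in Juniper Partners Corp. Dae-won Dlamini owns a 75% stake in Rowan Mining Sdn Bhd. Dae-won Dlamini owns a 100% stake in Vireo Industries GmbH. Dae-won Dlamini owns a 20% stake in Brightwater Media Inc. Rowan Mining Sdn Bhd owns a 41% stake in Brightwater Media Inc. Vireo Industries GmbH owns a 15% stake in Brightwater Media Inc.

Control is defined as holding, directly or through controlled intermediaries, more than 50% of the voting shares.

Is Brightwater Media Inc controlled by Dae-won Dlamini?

Dae-won holds 100% of Vireo, so Dae-won controls Vireo.
Dae-won holds 75% of Rowan, so Dae-won controls Rowan.
Vireo and Rowan and Dae-won together hold 15% + 41% + 20% = 76% of Brightwater, so Dae-won controls Brightwater.

Yes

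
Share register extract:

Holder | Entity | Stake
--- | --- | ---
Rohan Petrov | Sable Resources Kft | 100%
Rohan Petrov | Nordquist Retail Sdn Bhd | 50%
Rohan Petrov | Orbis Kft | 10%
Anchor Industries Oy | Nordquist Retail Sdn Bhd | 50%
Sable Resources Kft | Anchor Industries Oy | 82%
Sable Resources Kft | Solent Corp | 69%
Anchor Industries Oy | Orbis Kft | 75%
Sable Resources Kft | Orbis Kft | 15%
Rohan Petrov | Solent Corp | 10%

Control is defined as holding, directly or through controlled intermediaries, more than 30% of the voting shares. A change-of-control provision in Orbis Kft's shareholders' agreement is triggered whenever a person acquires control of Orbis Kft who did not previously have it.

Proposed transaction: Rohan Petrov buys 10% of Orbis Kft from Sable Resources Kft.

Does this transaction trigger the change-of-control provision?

No

The purchase adds only to Rohan's holdings (Sable's stake shrinks), so Rohan is the only person who could newly come to control Orbis.
Rohan holds 100% of Sable, so Rohan controls Sable.
Sable holds 82% of Anchor, so Rohan controls Anchor.
Sable and Anchor and Rohan together hold 15% + 75% + 10% = 100% of Orbis, so Rohan controls Orbis.
So Rohan already controls Orbis before the transaction.
After the purchase, Rohan's direct stake in Orbis rises to 10% + 10% = 20%, and Sable's stake falls to 5%.
Rohan controlled Orbis already, so this is not a new person acquiring control; every other person's position is unchanged or reduced.
No new person acquires control, so the clause is not triggered.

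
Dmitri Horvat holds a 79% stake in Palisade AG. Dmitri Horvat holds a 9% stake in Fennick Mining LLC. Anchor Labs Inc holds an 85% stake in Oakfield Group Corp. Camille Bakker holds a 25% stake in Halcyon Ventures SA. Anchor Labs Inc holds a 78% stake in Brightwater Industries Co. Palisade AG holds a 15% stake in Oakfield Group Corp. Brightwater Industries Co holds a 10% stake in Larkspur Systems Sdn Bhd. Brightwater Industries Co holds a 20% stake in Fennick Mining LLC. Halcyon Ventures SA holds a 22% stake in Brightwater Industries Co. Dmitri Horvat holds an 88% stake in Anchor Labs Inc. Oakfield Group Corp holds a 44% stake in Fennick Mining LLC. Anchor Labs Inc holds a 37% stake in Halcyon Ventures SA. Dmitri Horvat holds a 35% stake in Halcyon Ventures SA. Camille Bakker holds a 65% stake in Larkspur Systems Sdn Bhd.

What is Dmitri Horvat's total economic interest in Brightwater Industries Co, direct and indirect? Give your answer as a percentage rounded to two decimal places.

83.50%

Dmitri reaches Brightwater along 3 paths.
Via Anchor → Halcyon: 88% × 37% × 22% = 7.1632%.
Via Halcyon: 35% × 22% = 7.7%.
Via Anchor: 88% × 78% = 68.64%.
Total: 7.1632% + 7.7% + 68.64% = 83.5032%.
Rounded: 83.50%.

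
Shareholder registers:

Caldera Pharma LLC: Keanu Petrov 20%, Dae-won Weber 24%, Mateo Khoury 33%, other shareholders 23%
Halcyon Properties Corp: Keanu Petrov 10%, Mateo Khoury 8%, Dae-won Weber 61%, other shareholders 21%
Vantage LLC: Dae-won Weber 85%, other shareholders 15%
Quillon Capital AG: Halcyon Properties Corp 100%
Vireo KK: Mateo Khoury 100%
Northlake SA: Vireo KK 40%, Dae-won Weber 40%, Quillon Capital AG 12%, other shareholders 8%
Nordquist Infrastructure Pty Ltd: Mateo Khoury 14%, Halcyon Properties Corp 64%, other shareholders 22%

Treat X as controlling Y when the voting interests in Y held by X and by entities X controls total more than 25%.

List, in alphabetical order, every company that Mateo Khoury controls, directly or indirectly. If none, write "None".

Mateo holds 33% of Caldera, so Mateo controls Caldera.
Mateo holds 100% of Vireo, so Mateo controls Vireo.
Vireo holds 40% of Northlake, so Mateo controls Northlake.
No other company's threshold is met.

Caldera Pharma LLC, Northlake SA, Vireo KK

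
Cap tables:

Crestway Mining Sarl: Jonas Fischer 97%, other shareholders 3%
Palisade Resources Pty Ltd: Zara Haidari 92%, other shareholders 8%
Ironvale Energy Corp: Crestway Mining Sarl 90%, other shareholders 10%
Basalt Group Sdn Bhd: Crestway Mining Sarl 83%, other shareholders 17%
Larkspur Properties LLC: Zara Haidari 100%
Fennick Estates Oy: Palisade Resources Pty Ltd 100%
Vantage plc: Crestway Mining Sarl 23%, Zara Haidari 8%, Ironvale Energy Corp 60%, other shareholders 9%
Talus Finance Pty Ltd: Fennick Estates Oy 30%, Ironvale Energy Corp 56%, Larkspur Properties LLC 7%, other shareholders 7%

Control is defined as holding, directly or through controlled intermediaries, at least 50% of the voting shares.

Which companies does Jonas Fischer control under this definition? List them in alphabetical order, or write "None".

Basalt Group Sdn Bhd, Crestway Mining Sarl, Ironvale Energy Corp, Talus Finance Pty Ltd, Vantage plc

Jonas holds 97% of Crestway, so Jonas controls Crestway.
Crestway holds 90% of Ironvale, so Jonas controls Ironvale.
Crestway holds 83% of Basalt, so Jonas controls Basalt.
Crestway and Ironvale together hold 23% + 60% = 83% of Vantage, so Jonas controls Vantage.
Ironvale holds 56% of Talus, so Jonas controls Talus.
No other company's threshold is met.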